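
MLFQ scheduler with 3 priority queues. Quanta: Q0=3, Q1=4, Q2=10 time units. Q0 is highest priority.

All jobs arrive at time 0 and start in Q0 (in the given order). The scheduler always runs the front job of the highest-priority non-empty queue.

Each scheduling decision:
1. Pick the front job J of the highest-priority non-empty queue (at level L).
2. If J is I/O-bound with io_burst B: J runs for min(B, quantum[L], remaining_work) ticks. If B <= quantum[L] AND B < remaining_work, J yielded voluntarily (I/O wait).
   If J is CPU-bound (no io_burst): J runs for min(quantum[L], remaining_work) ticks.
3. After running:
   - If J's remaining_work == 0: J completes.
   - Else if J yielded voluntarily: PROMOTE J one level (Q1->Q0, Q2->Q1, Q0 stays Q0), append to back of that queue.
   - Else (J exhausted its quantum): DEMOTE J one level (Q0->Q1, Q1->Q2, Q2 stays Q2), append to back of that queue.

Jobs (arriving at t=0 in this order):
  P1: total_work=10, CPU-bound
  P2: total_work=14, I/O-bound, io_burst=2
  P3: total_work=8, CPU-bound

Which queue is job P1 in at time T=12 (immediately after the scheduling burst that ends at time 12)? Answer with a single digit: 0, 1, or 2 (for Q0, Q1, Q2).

t=0-3: P1@Q0 runs 3, rem=7, quantum used, demote→Q1. Q0=[P2,P3] Q1=[P1] Q2=[]
t=3-5: P2@Q0 runs 2, rem=12, I/O yield, promote→Q0. Q0=[P3,P2] Q1=[P1] Q2=[]
t=5-8: P3@Q0 runs 3, rem=5, quantum used, demote→Q1. Q0=[P2] Q1=[P1,P3] Q2=[]
t=8-10: P2@Q0 runs 2, rem=10, I/O yield, promote→Q0. Q0=[P2] Q1=[P1,P3] Q2=[]
t=10-12: P2@Q0 runs 2, rem=8, I/O yield, promote→Q0. Q0=[P2] Q1=[P1,P3] Q2=[]
t=12-14: P2@Q0 runs 2, rem=6, I/O yield, promote→Q0. Q0=[P2] Q1=[P1,P3] Q2=[]
t=14-16: P2@Q0 runs 2, rem=4, I/O yield, promote→Q0. Q0=[P2] Q1=[P1,P3] Q2=[]
t=16-18: P2@Q0 runs 2, rem=2, I/O yield, promote→Q0. Q0=[P2] Q1=[P1,P3] Q2=[]
t=18-20: P2@Q0 runs 2, rem=0, completes. Q0=[] Q1=[P1,P3] Q2=[]
t=20-24: P1@Q1 runs 4, rem=3, quantum used, demote→Q2. Q0=[] Q1=[P3] Q2=[P1]
t=24-28: P3@Q1 runs 4, rem=1, quantum used, demote→Q2. Q0=[] Q1=[] Q2=[P1,P3]
t=28-31: P1@Q2 runs 3, rem=0, completes. Q0=[] Q1=[] Q2=[P3]
t=31-32: P3@Q2 runs 1, rem=0, completes. Q0=[] Q1=[] Q2=[]

Answer: 1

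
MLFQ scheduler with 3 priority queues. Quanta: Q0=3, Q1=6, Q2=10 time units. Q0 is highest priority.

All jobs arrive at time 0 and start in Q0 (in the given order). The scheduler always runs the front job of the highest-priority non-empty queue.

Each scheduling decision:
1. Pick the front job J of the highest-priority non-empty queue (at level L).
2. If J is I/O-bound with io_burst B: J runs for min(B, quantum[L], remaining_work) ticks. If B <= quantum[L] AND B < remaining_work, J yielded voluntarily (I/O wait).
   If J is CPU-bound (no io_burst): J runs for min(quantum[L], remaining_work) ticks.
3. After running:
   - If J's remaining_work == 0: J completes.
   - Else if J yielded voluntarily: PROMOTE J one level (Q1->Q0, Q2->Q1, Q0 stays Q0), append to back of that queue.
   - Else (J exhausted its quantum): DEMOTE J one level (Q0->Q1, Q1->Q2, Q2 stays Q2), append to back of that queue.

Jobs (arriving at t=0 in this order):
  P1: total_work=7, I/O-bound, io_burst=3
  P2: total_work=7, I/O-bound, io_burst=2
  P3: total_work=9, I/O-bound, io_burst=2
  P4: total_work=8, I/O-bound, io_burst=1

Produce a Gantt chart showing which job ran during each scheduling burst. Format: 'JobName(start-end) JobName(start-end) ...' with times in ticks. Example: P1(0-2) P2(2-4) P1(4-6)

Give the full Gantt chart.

Answer: P1(0-3) P2(3-5) P3(5-7) P4(7-8) P1(8-11) P2(11-13) P3(13-15) P4(15-16) P1(16-17) P2(17-19) P3(19-21) P4(21-22) P2(22-23) P3(23-25) P4(25-26) P3(26-27) P4(27-28) P4(28-29) P4(29-30) P4(30-31)

Derivation:
t=0-3: P1@Q0 runs 3, rem=4, I/O yield, promote→Q0. Q0=[P2,P3,P4,P1] Q1=[] Q2=[]
t=3-5: P2@Q0 runs 2, rem=5, I/O yield, promote→Q0. Q0=[P3,P4,P1,P2] Q1=[] Q2=[]
t=5-7: P3@Q0 runs 2, rem=7, I/O yield, promote→Q0. Q0=[P4,P1,P2,P3] Q1=[] Q2=[]
t=7-8: P4@Q0 runs 1, rem=7, I/O yield, promote→Q0. Q0=[P1,P2,P3,P4] Q1=[] Q2=[]
t=8-11: P1@Q0 runs 3, rem=1, I/O yield, promote→Q0. Q0=[P2,P3,P4,P1] Q1=[] Q2=[]
t=11-13: P2@Q0 runs 2, rem=3, I/O yield, promote→Q0. Q0=[P3,P4,P1,P2] Q1=[] Q2=[]
t=13-15: P3@Q0 runs 2, rem=5, I/O yield, promote→Q0. Q0=[P4,P1,P2,P3] Q1=[] Q2=[]
t=15-16: P4@Q0 runs 1, rem=6, I/O yield, promote→Q0. Q0=[P1,P2,P3,P4] Q1=[] Q2=[]
t=16-17: P1@Q0 runs 1, rem=0, completes. Q0=[P2,P3,P4] Q1=[] Q2=[]
t=17-19: P2@Q0 runs 2, rem=1, I/O yield, promote→Q0. Q0=[P3,P4,P2] Q1=[] Q2=[]
t=19-21: P3@Q0 runs 2, rem=3, I/O yield, promote→Q0. Q0=[P4,P2,P3] Q1=[] Q2=[]
t=21-22: P4@Q0 runs 1, rem=5, I/O yield, promote→Q0. Q0=[P2,P3,P4] Q1=[] Q2=[]
t=22-23: P2@Q0 runs 1, rem=0, completes. Q0=[P3,P4] Q1=[] Q2=[]
t=23-25: P3@Q0 runs 2, rem=1, I/O yield, promote→Q0. Q0=[P4,P3] Q1=[] Q2=[]
t=25-26: P4@Q0 runs 1, rem=4, I/O yield, promote→Q0. Q0=[P3,P4] Q1=[] Q2=[]
t=26-27: P3@Q0 runs 1, rem=0, completes. Q0=[P4] Q1=[] Q2=[]
t=27-28: P4@Q0 runs 1, rem=3, I/O yield, promote→Q0. Q0=[P4] Q1=[] Q2=[]
t=28-29: P4@Q0 runs 1, rem=2, I/O yield, promote→Q0. Q0=[P4] Q1=[] Q2=[]
t=29-30: P4@Q0 runs 1, rem=1, I/O yield, promote→Q0. Q0=[P4] Q1=[] Q2=[]
t=30-31: P4@Q0 runs 1, rem=0, completes. Q0=[] Q1=[] Q2=[]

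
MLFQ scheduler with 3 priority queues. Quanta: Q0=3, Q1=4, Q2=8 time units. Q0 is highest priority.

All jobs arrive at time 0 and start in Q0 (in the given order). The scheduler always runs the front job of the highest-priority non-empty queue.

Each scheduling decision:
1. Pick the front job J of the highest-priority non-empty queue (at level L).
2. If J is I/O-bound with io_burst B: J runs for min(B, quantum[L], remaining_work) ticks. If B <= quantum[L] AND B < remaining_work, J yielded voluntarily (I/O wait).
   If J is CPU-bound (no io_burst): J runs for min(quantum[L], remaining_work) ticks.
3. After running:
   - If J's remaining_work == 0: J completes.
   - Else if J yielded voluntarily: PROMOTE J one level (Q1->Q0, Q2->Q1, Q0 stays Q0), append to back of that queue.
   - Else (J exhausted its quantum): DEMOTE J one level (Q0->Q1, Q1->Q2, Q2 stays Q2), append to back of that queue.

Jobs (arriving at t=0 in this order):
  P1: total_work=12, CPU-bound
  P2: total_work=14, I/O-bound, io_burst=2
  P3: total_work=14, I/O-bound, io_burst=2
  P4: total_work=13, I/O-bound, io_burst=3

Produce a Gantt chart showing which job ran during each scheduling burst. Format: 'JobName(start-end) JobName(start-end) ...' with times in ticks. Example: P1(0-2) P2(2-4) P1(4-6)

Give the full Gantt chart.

Answer: P1(0-3) P2(3-5) P3(5-7) P4(7-10) P2(10-12) P3(12-14) P4(14-17) P2(17-19) P3(19-21) P4(21-24) P2(24-26) P3(26-28) P4(28-31) P2(31-33) P3(33-35) P4(35-36) P2(36-38) P3(38-40) P2(40-42) P3(42-44) P1(44-48) P1(48-53)

Derivation:
t=0-3: P1@Q0 runs 3, rem=9, quantum used, demote→Q1. Q0=[P2,P3,P4] Q1=[P1] Q2=[]
t=3-5: P2@Q0 runs 2, rem=12, I/O yield, promote→Q0. Q0=[P3,P4,P2] Q1=[P1] Q2=[]
t=5-7: P3@Q0 runs 2, rem=12, I/O yield, promote→Q0. Q0=[P4,P2,P3] Q1=[P1] Q2=[]
t=7-10: P4@Q0 runs 3, rem=10, I/O yield, promote→Q0. Q0=[P2,P3,P4] Q1=[P1] Q2=[]
t=10-12: P2@Q0 runs 2, rem=10, I/O yield, promote→Q0. Q0=[P3,P4,P2] Q1=[P1] Q2=[]
t=12-14: P3@Q0 runs 2, rem=10, I/O yield, promote→Q0. Q0=[P4,P2,P3] Q1=[P1] Q2=[]
t=14-17: P4@Q0 runs 3, rem=7, I/O yield, promote→Q0. Q0=[P2,P3,P4] Q1=[P1] Q2=[]
t=17-19: P2@Q0 runs 2, rem=8, I/O yield, promote→Q0. Q0=[P3,P4,P2] Q1=[P1] Q2=[]
t=19-21: P3@Q0 runs 2, rem=8, I/O yield, promote→Q0. Q0=[P4,P2,P3] Q1=[P1] Q2=[]
t=21-24: P4@Q0 runs 3, rem=4, I/O yield, promote→Q0. Q0=[P2,P3,P4] Q1=[P1] Q2=[]
t=24-26: P2@Q0 runs 2, rem=6, I/O yield, promote→Q0. Q0=[P3,P4,P2] Q1=[P1] Q2=[]
t=26-28: P3@Q0 runs 2, rem=6, I/O yield, promote→Q0. Q0=[P4,P2,P3] Q1=[P1] Q2=[]
t=28-31: P4@Q0 runs 3, rem=1, I/O yield, promote→Q0. Q0=[P2,P3,P4] Q1=[P1] Q2=[]
t=31-33: P2@Q0 runs 2, rem=4, I/O yield, promote→Q0. Q0=[P3,P4,P2] Q1=[P1] Q2=[]
t=33-35: P3@Q0 runs 2, rem=4, I/O yield, promote→Q0. Q0=[P4,P2,P3] Q1=[P1] Q2=[]
t=35-36: P4@Q0 runs 1, rem=0, completes. Q0=[P2,P3] Q1=[P1] Q2=[]
t=36-38: P2@Q0 runs 2, rem=2, I/O yield, promote→Q0. Q0=[P3,P2] Q1=[P1] Q2=[]
t=38-40: P3@Q0 runs 2, rem=2, I/O yield, promote→Q0. Q0=[P2,P3] Q1=[P1] Q2=[]
t=40-42: P2@Q0 runs 2, rem=0, completes. Q0=[P3] Q1=[P1] Q2=[]
t=42-44: P3@Q0 runs 2, rem=0, completes. Q0=[] Q1=[P1] Q2=[]
t=44-48: P1@Q1 runs 4, rem=5, quantum used, demote→Q2. Q0=[] Q1=[] Q2=[P1]
t=48-53: P1@Q2 runs 5, rem=0, completes. Q0=[] Q1=[] Q2=[]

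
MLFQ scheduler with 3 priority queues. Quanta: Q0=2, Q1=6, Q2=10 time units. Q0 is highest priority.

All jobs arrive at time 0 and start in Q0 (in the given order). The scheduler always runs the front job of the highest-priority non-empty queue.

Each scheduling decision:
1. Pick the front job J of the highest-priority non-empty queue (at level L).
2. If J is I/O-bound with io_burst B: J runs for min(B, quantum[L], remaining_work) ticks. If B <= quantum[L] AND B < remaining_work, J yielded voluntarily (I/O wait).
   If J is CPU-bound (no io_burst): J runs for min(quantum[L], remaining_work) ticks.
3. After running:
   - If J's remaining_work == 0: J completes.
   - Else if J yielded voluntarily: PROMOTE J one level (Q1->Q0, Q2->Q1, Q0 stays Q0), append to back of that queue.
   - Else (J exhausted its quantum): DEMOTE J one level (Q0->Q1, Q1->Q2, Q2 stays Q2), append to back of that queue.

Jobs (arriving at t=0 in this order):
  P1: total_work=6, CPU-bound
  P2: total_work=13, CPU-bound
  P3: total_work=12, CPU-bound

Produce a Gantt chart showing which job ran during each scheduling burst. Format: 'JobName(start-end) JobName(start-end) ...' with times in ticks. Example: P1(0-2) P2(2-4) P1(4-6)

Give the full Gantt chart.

Answer: P1(0-2) P2(2-4) P3(4-6) P1(6-10) P2(10-16) P3(16-22) P2(22-27) P3(27-31)

Derivation:
t=0-2: P1@Q0 runs 2, rem=4, quantum used, demote→Q1. Q0=[P2,P3] Q1=[P1] Q2=[]
t=2-4: P2@Q0 runs 2, rem=11, quantum used, demote→Q1. Q0=[P3] Q1=[P1,P2] Q2=[]
t=4-6: P3@Q0 runs 2, rem=10, quantum used, demote→Q1. Q0=[] Q1=[P1,P2,P3] Q2=[]
t=6-10: P1@Q1 runs 4, rem=0, completes. Q0=[] Q1=[P2,P3] Q2=[]
t=10-16: P2@Q1 runs 6, rem=5, quantum used, demote→Q2. Q0=[] Q1=[P3] Q2=[P2]
t=16-22: P3@Q1 runs 6, rem=4, quantum used, demote→Q2. Q0=[] Q1=[] Q2=[P2,P3]
t=22-27: P2@Q2 runs 5, rem=0, completes. Q0=[] Q1=[] Q2=[P3]
t=27-31: P3@Q2 runs 4, rem=0, completes. Q0=[] Q1=[] Q2=[]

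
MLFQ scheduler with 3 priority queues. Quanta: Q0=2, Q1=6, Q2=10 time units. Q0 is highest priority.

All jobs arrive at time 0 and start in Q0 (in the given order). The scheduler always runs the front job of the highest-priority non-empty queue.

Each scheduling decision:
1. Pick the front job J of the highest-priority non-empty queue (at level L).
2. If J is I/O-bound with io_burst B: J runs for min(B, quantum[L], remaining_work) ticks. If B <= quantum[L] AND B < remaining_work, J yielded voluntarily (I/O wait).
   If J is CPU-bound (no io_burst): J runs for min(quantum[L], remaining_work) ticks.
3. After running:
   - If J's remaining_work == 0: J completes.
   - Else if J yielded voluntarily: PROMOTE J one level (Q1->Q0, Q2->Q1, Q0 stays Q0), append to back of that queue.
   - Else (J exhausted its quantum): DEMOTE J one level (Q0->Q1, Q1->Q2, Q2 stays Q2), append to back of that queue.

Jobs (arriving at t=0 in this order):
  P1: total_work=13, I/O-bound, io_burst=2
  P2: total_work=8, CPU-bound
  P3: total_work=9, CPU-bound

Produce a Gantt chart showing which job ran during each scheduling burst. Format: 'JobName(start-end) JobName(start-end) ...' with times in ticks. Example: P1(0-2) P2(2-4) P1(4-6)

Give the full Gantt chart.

Answer: P1(0-2) P2(2-4) P3(4-6) P1(6-8) P1(8-10) P1(10-12) P1(12-14) P1(14-16) P1(16-17) P2(17-23) P3(23-29) P3(29-30)

Derivation:
t=0-2: P1@Q0 runs 2, rem=11, I/O yield, promote→Q0. Q0=[P2,P3,P1] Q1=[] Q2=[]
t=2-4: P2@Q0 runs 2, rem=6, quantum used, demote→Q1. Q0=[P3,P1] Q1=[P2] Q2=[]
t=4-6: P3@Q0 runs 2, rem=7, quantum used, demote→Q1. Q0=[P1] Q1=[P2,P3] Q2=[]
t=6-8: P1@Q0 runs 2, rem=9, I/O yield, promote→Q0. Q0=[P1] Q1=[P2,P3] Q2=[]
t=8-10: P1@Q0 runs 2, rem=7, I/O yield, promote→Q0. Q0=[P1] Q1=[P2,P3] Q2=[]
t=10-12: P1@Q0 runs 2, rem=5, I/O yield, promote→Q0. Q0=[P1] Q1=[P2,P3] Q2=[]
t=12-14: P1@Q0 runs 2, rem=3, I/O yield, promote→Q0. Q0=[P1] Q1=[P2,P3] Q2=[]
t=14-16: P1@Q0 runs 2, rem=1, I/O yield, promote→Q0. Q0=[P1] Q1=[P2,P3] Q2=[]
t=16-17: P1@Q0 runs 1, rem=0, completes. Q0=[] Q1=[P2,P3] Q2=[]
t=17-23: P2@Q1 runs 6, rem=0, completes. Q0=[] Q1=[P3] Q2=[]
t=23-29: P3@Q1 runs 6, rem=1, quantum used, demote→Q2. Q0=[] Q1=[] Q2=[P3]
t=29-30: P3@Q2 runs 1, rem=0, completes. Q0=[] Q1=[] Q2=[]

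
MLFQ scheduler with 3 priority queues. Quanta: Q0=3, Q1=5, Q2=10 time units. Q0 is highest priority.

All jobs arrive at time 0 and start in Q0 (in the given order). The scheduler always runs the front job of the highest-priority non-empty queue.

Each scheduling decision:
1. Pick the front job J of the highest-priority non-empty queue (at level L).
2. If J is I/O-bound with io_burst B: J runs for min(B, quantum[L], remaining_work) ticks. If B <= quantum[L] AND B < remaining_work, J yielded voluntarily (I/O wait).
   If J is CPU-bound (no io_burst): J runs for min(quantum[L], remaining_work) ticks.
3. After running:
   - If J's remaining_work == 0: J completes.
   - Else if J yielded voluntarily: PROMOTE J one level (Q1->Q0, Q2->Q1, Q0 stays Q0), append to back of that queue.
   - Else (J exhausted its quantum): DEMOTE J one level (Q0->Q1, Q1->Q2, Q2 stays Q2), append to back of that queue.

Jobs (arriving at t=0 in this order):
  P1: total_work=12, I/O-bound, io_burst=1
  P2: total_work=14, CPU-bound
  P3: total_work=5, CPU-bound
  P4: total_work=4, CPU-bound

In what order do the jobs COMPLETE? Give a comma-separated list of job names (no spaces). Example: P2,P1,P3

Answer: P1,P3,P4,P2

Derivation:
t=0-1: P1@Q0 runs 1, rem=11, I/O yield, promote→Q0. Q0=[P2,P3,P4,P1] Q1=[] Q2=[]
t=1-4: P2@Q0 runs 3, rem=11, quantum used, demote→Q1. Q0=[P3,P4,P1] Q1=[P2] Q2=[]
t=4-7: P3@Q0 runs 3, rem=2, quantum used, demote→Q1. Q0=[P4,P1] Q1=[P2,P3] Q2=[]
t=7-10: P4@Q0 runs 3, rem=1, quantum used, demote→Q1. Q0=[P1] Q1=[P2,P3,P4] Q2=[]
t=10-11: P1@Q0 runs 1, rem=10, I/O yield, promote→Q0. Q0=[P1] Q1=[P2,P3,P4] Q2=[]
t=11-12: P1@Q0 runs 1, rem=9, I/O yield, promote→Q0. Q0=[P1] Q1=[P2,P3,P4] Q2=[]
t=12-13: P1@Q0 runs 1, rem=8, I/O yield, promote→Q0. Q0=[P1] Q1=[P2,P3,P4] Q2=[]
t=13-14: P1@Q0 runs 1, rem=7, I/O yield, promote→Q0. Q0=[P1] Q1=[P2,P3,P4] Q2=[]
t=14-15: P1@Q0 runs 1, rem=6, I/O yield, promote→Q0. Q0=[P1] Q1=[P2,P3,P4] Q2=[]
t=15-16: P1@Q0 runs 1, rem=5, I/O yield, promote→Q0. Q0=[P1] Q1=[P2,P3,P4] Q2=[]
t=16-17: P1@Q0 runs 1, rem=4, I/O yield, promote→Q0. Q0=[P1] Q1=[P2,P3,P4] Q2=[]
t=17-18: P1@Q0 runs 1, rem=3, I/O yield, promote→Q0. Q0=[P1] Q1=[P2,P3,P4] Q2=[]
t=18-19: P1@Q0 runs 1, rem=2, I/O yield, promote→Q0. Q0=[P1] Q1=[P2,P3,P4] Q2=[]
t=19-20: P1@Q0 runs 1, rem=1, I/O yield, promote→Q0. Q0=[P1] Q1=[P2,P3,P4] Q2=[]
t=20-21: P1@Q0 runs 1, rem=0, completes. Q0=[] Q1=[P2,P3,P4] Q2=[]
t=21-26: P2@Q1 runs 5, rem=6, quantum used, demote→Q2. Q0=[] Q1=[P3,P4] Q2=[P2]
t=26-28: P3@Q1 runs 2, rem=0, completes. Q0=[] Q1=[P4] Q2=[P2]
t=28-29: P4@Q1 runs 1, rem=0, completes. Q0=[] Q1=[] Q2=[P2]
t=29-35: P2@Q2 runs 6, rem=0, completes. Q0=[] Q1=[] Q2=[]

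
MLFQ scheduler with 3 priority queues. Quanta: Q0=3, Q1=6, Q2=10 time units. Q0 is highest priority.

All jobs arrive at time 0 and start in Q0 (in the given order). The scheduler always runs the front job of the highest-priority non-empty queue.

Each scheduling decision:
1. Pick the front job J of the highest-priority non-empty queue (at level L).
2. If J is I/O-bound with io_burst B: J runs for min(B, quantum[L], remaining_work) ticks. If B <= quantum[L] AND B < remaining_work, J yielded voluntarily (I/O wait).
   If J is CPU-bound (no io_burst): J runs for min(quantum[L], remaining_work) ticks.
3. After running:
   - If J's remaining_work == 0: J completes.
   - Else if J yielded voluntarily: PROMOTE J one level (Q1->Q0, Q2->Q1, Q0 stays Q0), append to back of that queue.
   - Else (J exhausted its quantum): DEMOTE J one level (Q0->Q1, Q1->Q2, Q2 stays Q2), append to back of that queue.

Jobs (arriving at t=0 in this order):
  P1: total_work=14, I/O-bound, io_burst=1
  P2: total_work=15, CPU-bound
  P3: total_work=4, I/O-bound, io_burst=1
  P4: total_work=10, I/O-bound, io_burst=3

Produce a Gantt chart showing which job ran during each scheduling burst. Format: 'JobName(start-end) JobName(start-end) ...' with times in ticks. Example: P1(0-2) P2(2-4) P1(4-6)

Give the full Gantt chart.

t=0-1: P1@Q0 runs 1, rem=13, I/O yield, promote→Q0. Q0=[P2,P3,P4,P1] Q1=[] Q2=[]
t=1-4: P2@Q0 runs 3, rem=12, quantum used, demote→Q1. Q0=[P3,P4,P1] Q1=[P2] Q2=[]
t=4-5: P3@Q0 runs 1, rem=3, I/O yield, promote→Q0. Q0=[P4,P1,P3] Q1=[P2] Q2=[]
t=5-8: P4@Q0 runs 3, rem=7, I/O yield, promote→Q0. Q0=[P1,P3,P4] Q1=[P2] Q2=[]
t=8-9: P1@Q0 runs 1, rem=12, I/O yield, promote→Q0. Q0=[P3,P4,P1] Q1=[P2] Q2=[]
t=9-10: P3@Q0 runs 1, rem=2, I/O yield, promote→Q0. Q0=[P4,P1,P3] Q1=[P2] Q2=[]
t=10-13: P4@Q0 runs 3, rem=4, I/O yield, promote→Q0. Q0=[P1,P3,P4] Q1=[P2] Q2=[]
t=13-14: P1@Q0 runs 1, rem=11, I/O yield, promote→Q0. Q0=[P3,P4,P1] Q1=[P2] Q2=[]
t=14-15: P3@Q0 runs 1, rem=1, I/O yield, promote→Q0. Q0=[P4,P1,P3] Q1=[P2] Q2=[]
t=15-18: P4@Q0 runs 3, rem=1, I/O yield, promote→Q0. Q0=[P1,P3,P4] Q1=[P2] Q2=[]
t=18-19: P1@Q0 runs 1, rem=10, I/O yield, promote→Q0. Q0=[P3,P4,P1] Q1=[P2] Q2=[]
t=19-20: P3@Q0 runs 1, rem=0, completes. Q0=[P4,P1] Q1=[P2] Q2=[]
t=20-21: P4@Q0 runs 1, rem=0, completes. Q0=[P1] Q1=[P2] Q2=[]
t=21-22: P1@Q0 runs 1, rem=9, I/O yield, promote→Q0. Q0=[P1] Q1=[P2] Q2=[]
t=22-23: P1@Q0 runs 1, rem=8, I/O yield, promote→Q0. Q0=[P1] Q1=[P2] Q2=[]
t=23-24: P1@Q0 runs 1, rem=7, I/O yield, promote→Q0. Q0=[P1] Q1=[P2] Q2=[]
t=24-25: P1@Q0 runs 1, rem=6, I/O yield, promote→Q0. Q0=[P1] Q1=[P2] Q2=[]
t=25-26: P1@Q0 runs 1, rem=5, I/O yield, promote→Q0. Q0=[P1] Q1=[P2] Q2=[]
t=26-27: P1@Q0 runs 1, rem=4, I/O yield, promote→Q0. Q0=[P1] Q1=[P2] Q2=[]
t=27-28: P1@Q0 runs 1, rem=3, I/O yield, promote→Q0. Q0=[P1] Q1=[P2] Q2=[]
t=28-29: P1@Q0 runs 1, rem=2, I/O yield, promote→Q0. Q0=[P1] Q1=[P2] Q2=[]
t=29-30: P1@Q0 runs 1, rem=1, I/O yield, promote→Q0. Q0=[P1] Q1=[P2] Q2=[]
t=30-31: P1@Q0 runs 1, rem=0, completes. Q0=[] Q1=[P2] Q2=[]
t=31-37: P2@Q1 runs 6, rem=6, quantum used, demote→Q2. Q0=[] Q1=[] Q2=[P2]
t=37-43: P2@Q2 runs 6, rem=0, completes. Q0=[] Q1=[] Q2=[]

Answer: P1(0-1) P2(1-4) P3(4-5) P4(5-8) P1(8-9) P3(9-10) P4(10-13) P1(13-14) P3(14-15) P4(15-18) P1(18-19) P3(19-20) P4(20-21) P1(21-22) P1(22-23) P1(23-24) P1(24-25) P1(25-26) P1(26-27) P1(27-28) P1(28-29) P1(29-30) P1(30-31) P2(31-37) P2(37-43)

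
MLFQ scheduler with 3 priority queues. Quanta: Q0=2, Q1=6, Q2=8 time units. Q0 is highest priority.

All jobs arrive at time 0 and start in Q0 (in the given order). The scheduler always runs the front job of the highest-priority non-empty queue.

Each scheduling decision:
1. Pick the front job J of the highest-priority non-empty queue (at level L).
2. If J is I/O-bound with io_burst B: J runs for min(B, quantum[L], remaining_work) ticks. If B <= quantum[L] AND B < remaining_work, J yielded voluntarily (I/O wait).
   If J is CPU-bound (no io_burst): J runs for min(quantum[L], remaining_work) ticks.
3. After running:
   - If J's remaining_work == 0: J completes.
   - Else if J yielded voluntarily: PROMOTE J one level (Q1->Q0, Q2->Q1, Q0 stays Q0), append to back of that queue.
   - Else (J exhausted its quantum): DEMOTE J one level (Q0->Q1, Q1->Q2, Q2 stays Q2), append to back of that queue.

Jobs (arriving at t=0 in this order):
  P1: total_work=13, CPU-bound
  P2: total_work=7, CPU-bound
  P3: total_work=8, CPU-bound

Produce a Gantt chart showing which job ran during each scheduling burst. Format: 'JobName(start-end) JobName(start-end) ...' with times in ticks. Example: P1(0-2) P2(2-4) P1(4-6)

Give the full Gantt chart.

t=0-2: P1@Q0 runs 2, rem=11, quantum used, demote→Q1. Q0=[P2,P3] Q1=[P1] Q2=[]
t=2-4: P2@Q0 runs 2, rem=5, quantum used, demote→Q1. Q0=[P3] Q1=[P1,P2] Q2=[]
t=4-6: P3@Q0 runs 2, rem=6, quantum used, demote→Q1. Q0=[] Q1=[P1,P2,P3] Q2=[]
t=6-12: P1@Q1 runs 6, rem=5, quantum used, demote→Q2. Q0=[] Q1=[P2,P3] Q2=[P1]
t=12-17: P2@Q1 runs 5, rem=0, completes. Q0=[] Q1=[P3] Q2=[P1]
t=17-23: P3@Q1 runs 6, rem=0, completes. Q0=[] Q1=[] Q2=[P1]
t=23-28: P1@Q2 runs 5, rem=0, completes. Q0=[] Q1=[] Q2=[]

Answer: P1(0-2) P2(2-4) P3(4-6) P1(6-12) P2(12-17) P3(17-23) P1(23-28)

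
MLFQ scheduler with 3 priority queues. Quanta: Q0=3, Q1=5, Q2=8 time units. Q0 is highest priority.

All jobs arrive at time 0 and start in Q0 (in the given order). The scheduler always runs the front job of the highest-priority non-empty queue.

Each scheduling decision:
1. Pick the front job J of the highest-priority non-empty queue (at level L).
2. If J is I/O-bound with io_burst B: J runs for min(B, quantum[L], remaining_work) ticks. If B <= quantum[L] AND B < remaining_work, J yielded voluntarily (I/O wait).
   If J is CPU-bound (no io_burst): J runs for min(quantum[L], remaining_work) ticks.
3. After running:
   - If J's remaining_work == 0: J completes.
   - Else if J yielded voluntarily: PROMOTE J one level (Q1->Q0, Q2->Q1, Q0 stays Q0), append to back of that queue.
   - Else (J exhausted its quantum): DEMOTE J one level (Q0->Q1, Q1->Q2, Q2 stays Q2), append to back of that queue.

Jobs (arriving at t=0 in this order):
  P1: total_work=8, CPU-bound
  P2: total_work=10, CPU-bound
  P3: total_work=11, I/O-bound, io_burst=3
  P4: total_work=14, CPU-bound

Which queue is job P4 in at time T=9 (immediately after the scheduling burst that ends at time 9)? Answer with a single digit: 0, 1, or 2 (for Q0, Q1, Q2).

t=0-3: P1@Q0 runs 3, rem=5, quantum used, demote→Q1. Q0=[P2,P3,P4] Q1=[P1] Q2=[]
t=3-6: P2@Q0 runs 3, rem=7, quantum used, demote→Q1. Q0=[P3,P4] Q1=[P1,P2] Q2=[]
t=6-9: P3@Q0 runs 3, rem=8, I/O yield, promote→Q0. Q0=[P4,P3] Q1=[P1,P2] Q2=[]
t=9-12: P4@Q0 runs 3, rem=11, quantum used, demote→Q1. Q0=[P3] Q1=[P1,P2,P4] Q2=[]
t=12-15: P3@Q0 runs 3, rem=5, I/O yield, promote→Q0. Q0=[P3] Q1=[P1,P2,P4] Q2=[]
t=15-18: P3@Q0 runs 3, rem=2, I/O yield, promote→Q0. Q0=[P3] Q1=[P1,P2,P4] Q2=[]
t=18-20: P3@Q0 runs 2, rem=0, completes. Q0=[] Q1=[P1,P2,P4] Q2=[]
t=20-25: P1@Q1 runs 5, rem=0, completes. Q0=[] Q1=[P2,P4] Q2=[]
t=25-30: P2@Q1 runs 5, rem=2, quantum used, demote→Q2. Q0=[] Q1=[P4] Q2=[P2]
t=30-35: P4@Q1 runs 5, rem=6, quantum used, demote→Q2. Q0=[] Q1=[] Q2=[P2,P4]
t=35-37: P2@Q2 runs 2, rem=0, completes. Q0=[] Q1=[] Q2=[P4]
t=37-43: P4@Q2 runs 6, rem=0, completes. Q0=[] Q1=[] Q2=[]

Answer: 0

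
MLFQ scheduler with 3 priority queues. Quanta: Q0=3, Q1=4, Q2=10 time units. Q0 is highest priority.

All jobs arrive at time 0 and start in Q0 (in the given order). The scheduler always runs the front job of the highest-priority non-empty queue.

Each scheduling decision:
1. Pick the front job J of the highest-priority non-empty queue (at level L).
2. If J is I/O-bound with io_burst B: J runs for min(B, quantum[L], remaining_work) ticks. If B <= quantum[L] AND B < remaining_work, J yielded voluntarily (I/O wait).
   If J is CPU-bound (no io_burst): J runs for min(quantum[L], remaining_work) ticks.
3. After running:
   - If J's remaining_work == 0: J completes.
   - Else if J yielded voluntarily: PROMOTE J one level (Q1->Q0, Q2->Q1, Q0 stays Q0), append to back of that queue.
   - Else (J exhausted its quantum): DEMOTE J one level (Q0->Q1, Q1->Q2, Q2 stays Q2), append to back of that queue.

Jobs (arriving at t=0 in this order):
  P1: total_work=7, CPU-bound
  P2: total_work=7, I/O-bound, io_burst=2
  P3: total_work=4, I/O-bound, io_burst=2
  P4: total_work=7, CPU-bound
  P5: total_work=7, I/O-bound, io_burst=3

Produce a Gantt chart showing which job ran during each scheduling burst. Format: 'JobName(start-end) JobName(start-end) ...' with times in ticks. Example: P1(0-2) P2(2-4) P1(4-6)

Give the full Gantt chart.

t=0-3: P1@Q0 runs 3, rem=4, quantum used, demote→Q1. Q0=[P2,P3,P4,P5] Q1=[P1] Q2=[]
t=3-5: P2@Q0 runs 2, rem=5, I/O yield, promote→Q0. Q0=[P3,P4,P5,P2] Q1=[P1] Q2=[]
t=5-7: P3@Q0 runs 2, rem=2, I/O yield, promote→Q0. Q0=[P4,P5,P2,P3] Q1=[P1] Q2=[]
t=7-10: P4@Q0 runs 3, rem=4, quantum used, demote→Q1. Q0=[P5,P2,P3] Q1=[P1,P4] Q2=[]
t=10-13: P5@Q0 runs 3, rem=4, I/O yield, promote→Q0. Q0=[P2,P3,P5] Q1=[P1,P4] Q2=[]
t=13-15: P2@Q0 runs 2, rem=3, I/O yield, promote→Q0. Q0=[P3,P5,P2] Q1=[P1,P4] Q2=[]
t=15-17: P3@Q0 runs 2, rem=0, completes. Q0=[P5,P2] Q1=[P1,P4] Q2=[]
t=17-20: P5@Q0 runs 3, rem=1, I/O yield, promote→Q0. Q0=[P2,P5] Q1=[P1,P4] Q2=[]
t=20-22: P2@Q0 runs 2, rem=1, I/O yield, promote→Q0. Q0=[P5,P2] Q1=[P1,P4] Q2=[]
t=22-23: P5@Q0 runs 1, rem=0, completes. Q0=[P2] Q1=[P1,P4] Q2=[]
t=23-24: P2@Q0 runs 1, rem=0, completes. Q0=[] Q1=[P1,P4] Q2=[]
t=24-28: P1@Q1 runs 4, rem=0, completes. Q0=[] Q1=[P4] Q2=[]
t=28-32: P4@Q1 runs 4, rem=0, completes. Q0=[] Q1=[] Q2=[]

Answer: P1(0-3) P2(3-5) P3(5-7) P4(7-10) P5(10-13) P2(13-15) P3(15-17) P5(17-20) P2(20-22) P5(22-23) P2(23-24) P1(24-28) P4(28-32)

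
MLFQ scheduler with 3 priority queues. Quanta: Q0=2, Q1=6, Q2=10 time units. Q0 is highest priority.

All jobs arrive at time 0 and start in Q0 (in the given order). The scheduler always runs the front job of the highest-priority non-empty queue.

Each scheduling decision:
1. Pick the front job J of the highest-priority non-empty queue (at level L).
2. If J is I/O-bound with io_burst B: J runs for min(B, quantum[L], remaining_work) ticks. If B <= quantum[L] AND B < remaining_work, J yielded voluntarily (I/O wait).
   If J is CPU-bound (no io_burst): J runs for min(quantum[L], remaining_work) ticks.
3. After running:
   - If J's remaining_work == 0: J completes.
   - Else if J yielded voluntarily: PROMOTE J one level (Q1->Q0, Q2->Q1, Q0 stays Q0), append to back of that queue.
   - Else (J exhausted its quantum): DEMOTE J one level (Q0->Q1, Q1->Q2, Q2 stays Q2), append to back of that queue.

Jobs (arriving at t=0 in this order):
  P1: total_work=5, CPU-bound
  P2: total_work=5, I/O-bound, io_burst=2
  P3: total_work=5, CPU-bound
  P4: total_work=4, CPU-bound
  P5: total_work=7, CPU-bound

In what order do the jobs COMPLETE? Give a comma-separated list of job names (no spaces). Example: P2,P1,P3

t=0-2: P1@Q0 runs 2, rem=3, quantum used, demote→Q1. Q0=[P2,P3,P4,P5] Q1=[P1] Q2=[]
t=2-4: P2@Q0 runs 2, rem=3, I/O yield, promote→Q0. Q0=[P3,P4,P5,P2] Q1=[P1] Q2=[]
t=4-6: P3@Q0 runs 2, rem=3, quantum used, demote→Q1. Q0=[P4,P5,P2] Q1=[P1,P3] Q2=[]
t=6-8: P4@Q0 runs 2, rem=2, quantum used, demote→Q1. Q0=[P5,P2] Q1=[P1,P3,P4] Q2=[]
t=8-10: P5@Q0 runs 2, rem=5, quantum used, demote→Q1. Q0=[P2] Q1=[P1,P3,P4,P5] Q2=[]
t=10-12: P2@Q0 runs 2, rem=1, I/O yield, promote→Q0. Q0=[P2] Q1=[P1,P3,P4,P5] Q2=[]
t=12-13: P2@Q0 runs 1, rem=0, completes. Q0=[] Q1=[P1,P3,P4,P5] Q2=[]
t=13-16: P1@Q1 runs 3, rem=0, completes. Q0=[] Q1=[P3,P4,P5] Q2=[]
t=16-19: P3@Q1 runs 3, rem=0, completes. Q0=[] Q1=[P4,P5] Q2=[]
t=19-21: P4@Q1 runs 2, rem=0, completes. Q0=[] Q1=[P5] Q2=[]
t=21-26: P5@Q1 runs 5, rem=0, completes. Q0=[] Q1=[] Q2=[]

Answer: P2,P1,P3,P4,P5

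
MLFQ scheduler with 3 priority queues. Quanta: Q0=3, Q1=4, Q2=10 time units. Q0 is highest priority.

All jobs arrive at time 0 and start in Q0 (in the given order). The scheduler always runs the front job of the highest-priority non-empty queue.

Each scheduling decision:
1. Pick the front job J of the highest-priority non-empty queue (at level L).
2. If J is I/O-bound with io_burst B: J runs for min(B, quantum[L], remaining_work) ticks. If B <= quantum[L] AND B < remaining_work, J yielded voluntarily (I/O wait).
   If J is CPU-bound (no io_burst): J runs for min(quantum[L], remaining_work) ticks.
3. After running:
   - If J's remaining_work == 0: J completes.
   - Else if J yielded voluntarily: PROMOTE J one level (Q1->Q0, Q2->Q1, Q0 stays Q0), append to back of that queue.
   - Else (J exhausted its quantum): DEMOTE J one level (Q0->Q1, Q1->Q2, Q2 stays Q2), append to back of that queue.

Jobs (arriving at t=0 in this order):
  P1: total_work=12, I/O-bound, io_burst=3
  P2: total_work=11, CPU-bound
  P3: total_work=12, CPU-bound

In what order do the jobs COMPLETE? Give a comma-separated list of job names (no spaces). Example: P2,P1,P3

Answer: P1,P2,P3

Derivation:
t=0-3: P1@Q0 runs 3, rem=9, I/O yield, promote→Q0. Q0=[P2,P3,P1] Q1=[] Q2=[]
t=3-6: P2@Q0 runs 3, rem=8, quantum used, demote→Q1. Q0=[P3,P1] Q1=[P2] Q2=[]
t=6-9: P3@Q0 runs 3, rem=9, quantum used, demote→Q1. Q0=[P1] Q1=[P2,P3] Q2=[]
t=9-12: P1@Q0 runs 3, rem=6, I/O yield, promote→Q0. Q0=[P1] Q1=[P2,P3] Q2=[]
t=12-15: P1@Q0 runs 3, rem=3, I/O yield, promote→Q0. Q0=[P1] Q1=[P2,P3] Q2=[]
t=15-18: P1@Q0 runs 3, rem=0, completes. Q0=[] Q1=[P2,P3] Q2=[]
t=18-22: P2@Q1 runs 4, rem=4, quantum used, demote→Q2. Q0=[] Q1=[P3] Q2=[P2]
t=22-26: P3@Q1 runs 4, rem=5, quantum used, demote→Q2. Q0=[] Q1=[] Q2=[P2,P3]
t=26-30: P2@Q2 runs 4, rem=0, completes. Q0=[] Q1=[] Q2=[P3]
t=30-35: P3@Q2 runs 5, rem=0, completes. Q0=[] Q1=[] Q2=[]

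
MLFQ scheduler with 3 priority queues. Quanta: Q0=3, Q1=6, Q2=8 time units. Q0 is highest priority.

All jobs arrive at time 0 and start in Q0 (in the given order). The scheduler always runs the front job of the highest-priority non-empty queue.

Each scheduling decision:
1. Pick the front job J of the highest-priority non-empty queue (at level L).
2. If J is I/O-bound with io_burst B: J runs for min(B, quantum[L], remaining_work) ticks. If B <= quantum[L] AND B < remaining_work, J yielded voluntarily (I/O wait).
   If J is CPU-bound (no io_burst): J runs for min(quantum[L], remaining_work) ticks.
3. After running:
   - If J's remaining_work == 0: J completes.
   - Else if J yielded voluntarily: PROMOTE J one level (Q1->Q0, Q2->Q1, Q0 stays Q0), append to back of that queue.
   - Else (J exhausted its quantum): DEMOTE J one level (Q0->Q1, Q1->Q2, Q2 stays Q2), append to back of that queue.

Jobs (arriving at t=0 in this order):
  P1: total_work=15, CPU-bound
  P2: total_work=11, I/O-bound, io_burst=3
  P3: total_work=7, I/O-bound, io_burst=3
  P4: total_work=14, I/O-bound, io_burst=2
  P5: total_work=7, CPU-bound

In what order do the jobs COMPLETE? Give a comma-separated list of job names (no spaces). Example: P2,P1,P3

t=0-3: P1@Q0 runs 3, rem=12, quantum used, demote→Q1. Q0=[P2,P3,P4,P5] Q1=[P1] Q2=[]
t=3-6: P2@Q0 runs 3, rem=8, I/O yield, promote→Q0. Q0=[P3,P4,P5,P2] Q1=[P1] Q2=[]
t=6-9: P3@Q0 runs 3, rem=4, I/O yield, promote→Q0. Q0=[P4,P5,P2,P3] Q1=[P1] Q2=[]
t=9-11: P4@Q0 runs 2, rem=12, I/O yield, promote→Q0. Q0=[P5,P2,P3,P4] Q1=[P1] Q2=[]
t=11-14: P5@Q0 runs 3, rem=4, quantum used, demote→Q1. Q0=[P2,P3,P4] Q1=[P1,P5] Q2=[]
t=14-17: P2@Q0 runs 3, rem=5, I/O yield, promote→Q0. Q0=[P3,P4,P2] Q1=[P1,P5] Q2=[]
t=17-20: P3@Q0 runs 3, rem=1, I/O yield, promote→Q0. Q0=[P4,P2,P3] Q1=[P1,P5] Q2=[]
t=20-22: P4@Q0 runs 2, rem=10, I/O yield, promote→Q0. Q0=[P2,P3,P4] Q1=[P1,P5] Q2=[]
t=22-25: P2@Q0 runs 3, rem=2, I/O yield, promote→Q0. Q0=[P3,P4,P2] Q1=[P1,P5] Q2=[]
t=25-26: P3@Q0 runs 1, rem=0, completes. Q0=[P4,P2] Q1=[P1,P5] Q2=[]
t=26-28: P4@Q0 runs 2, rem=8, I/O yield, promote→Q0. Q0=[P2,P4] Q1=[P1,P5] Q2=[]
t=28-30: P2@Q0 runs 2, rem=0, completes. Q0=[P4] Q1=[P1,P5] Q2=[]
t=30-32: P4@Q0 runs 2, rem=6, I/O yield, promote→Q0. Q0=[P4] Q1=[P1,P5] Q2=[]
t=32-34: P4@Q0 runs 2, rem=4, I/O yield, promote→Q0. Q0=[P4] Q1=[P1,P5] Q2=[]
t=34-36: P4@Q0 runs 2, rem=2, I/O yield, promote→Q0. Q0=[P4] Q1=[P1,P5] Q2=[]
t=36-38: P4@Q0 runs 2, rem=0, completes. Q0=[] Q1=[P1,P5] Q2=[]
t=38-44: P1@Q1 runs 6, rem=6, quantum used, demote→Q2. Q0=[] Q1=[P5] Q2=[P1]
t=44-48: P5@Q1 runs 4, rem=0, completes. Q0=[] Q1=[] Q2=[P1]
t=48-54: P1@Q2 runs 6, rem=0, completes. Q0=[] Q1=[] Q2=[]

Answer: P3,P2,P4,P5,P1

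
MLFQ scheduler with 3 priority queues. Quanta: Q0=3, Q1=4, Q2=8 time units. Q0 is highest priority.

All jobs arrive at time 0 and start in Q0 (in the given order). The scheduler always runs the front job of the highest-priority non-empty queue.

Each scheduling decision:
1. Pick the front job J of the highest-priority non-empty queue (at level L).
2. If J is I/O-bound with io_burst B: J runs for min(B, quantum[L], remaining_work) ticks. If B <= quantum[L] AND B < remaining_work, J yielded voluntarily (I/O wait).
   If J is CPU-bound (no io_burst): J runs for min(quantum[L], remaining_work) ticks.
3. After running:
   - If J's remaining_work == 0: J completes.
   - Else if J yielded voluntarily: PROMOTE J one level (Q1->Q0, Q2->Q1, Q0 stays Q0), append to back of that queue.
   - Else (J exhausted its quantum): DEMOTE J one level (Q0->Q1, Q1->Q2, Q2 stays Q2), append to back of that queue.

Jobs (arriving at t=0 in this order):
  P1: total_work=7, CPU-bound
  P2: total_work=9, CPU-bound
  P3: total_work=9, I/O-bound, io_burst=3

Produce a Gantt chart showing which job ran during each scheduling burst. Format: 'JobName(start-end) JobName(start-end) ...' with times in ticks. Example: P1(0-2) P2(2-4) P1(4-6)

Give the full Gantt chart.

t=0-3: P1@Q0 runs 3, rem=4, quantum used, demote→Q1. Q0=[P2,P3] Q1=[P1] Q2=[]
t=3-6: P2@Q0 runs 3, rem=6, quantum used, demote→Q1. Q0=[P3] Q1=[P1,P2] Q2=[]
t=6-9: P3@Q0 runs 3, rem=6, I/O yield, promote→Q0. Q0=[P3] Q1=[P1,P2] Q2=[]
t=9-12: P3@Q0 runs 3, rem=3, I/O yield, promote→Q0. Q0=[P3] Q1=[P1,P2] Q2=[]
t=12-15: P3@Q0 runs 3, rem=0, completes. Q0=[] Q1=[P1,P2] Q2=[]
t=15-19: P1@Q1 runs 4, rem=0, completes. Q0=[] Q1=[P2] Q2=[]
t=19-23: P2@Q1 runs 4, rem=2, quantum used, demote→Q2. Q0=[] Q1=[] Q2=[P2]
t=23-25: P2@Q2 runs 2, rem=0, completes. Q0=[] Q1=[] Q2=[]

Answer: P1(0-3) P2(3-6) P3(6-9) P3(9-12) P3(12-15) P1(15-19) P2(19-23) P2(23-25)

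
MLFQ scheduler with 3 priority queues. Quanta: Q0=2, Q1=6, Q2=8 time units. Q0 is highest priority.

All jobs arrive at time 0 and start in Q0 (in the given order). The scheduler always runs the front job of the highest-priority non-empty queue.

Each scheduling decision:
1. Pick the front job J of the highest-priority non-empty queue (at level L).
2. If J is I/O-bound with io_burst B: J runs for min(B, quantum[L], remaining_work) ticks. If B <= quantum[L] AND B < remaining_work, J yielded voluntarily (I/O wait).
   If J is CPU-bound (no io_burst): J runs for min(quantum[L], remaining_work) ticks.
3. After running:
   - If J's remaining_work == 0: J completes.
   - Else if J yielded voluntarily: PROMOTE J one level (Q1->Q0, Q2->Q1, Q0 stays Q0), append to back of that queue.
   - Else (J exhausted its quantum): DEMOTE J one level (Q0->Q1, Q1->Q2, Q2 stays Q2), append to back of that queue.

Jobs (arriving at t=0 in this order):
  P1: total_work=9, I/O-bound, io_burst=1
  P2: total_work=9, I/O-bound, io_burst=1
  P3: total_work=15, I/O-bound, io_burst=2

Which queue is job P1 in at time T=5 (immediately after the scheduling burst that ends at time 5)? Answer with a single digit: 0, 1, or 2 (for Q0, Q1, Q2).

Answer: 0

Derivation:
t=0-1: P1@Q0 runs 1, rem=8, I/O yield, promote→Q0. Q0=[P2,P3,P1] Q1=[] Q2=[]
t=1-2: P2@Q0 runs 1, rem=8, I/O yield, promote→Q0. Q0=[P3,P1,P2] Q1=[] Q2=[]
t=2-4: P3@Q0 runs 2, rem=13, I/O yield, promote→Q0. Q0=[P1,P2,P3] Q1=[] Q2=[]
t=4-5: P1@Q0 runs 1, rem=7, I/O yield, promote→Q0. Q0=[P2,P3,P1] Q1=[] Q2=[]
t=5-6: P2@Q0 runs 1, rem=7, I/O yield, promote→Q0. Q0=[P3,P1,P2] Q1=[] Q2=[]
t=6-8: P3@Q0 runs 2, rem=11, I/O yield, promote→Q0. Q0=[P1,P2,P3] Q1=[] Q2=[]
t=8-9: P1@Q0 runs 1, rem=6, I/O yield, promote→Q0. Q0=[P2,P3,P1] Q1=[] Q2=[]
t=9-10: P2@Q0 runs 1, rem=6, I/O yield, promote→Q0. Q0=[P3,P1,P2] Q1=[] Q2=[]
t=10-12: P3@Q0 runs 2, rem=9, I/O yield, promote→Q0. Q0=[P1,P2,P3] Q1=[] Q2=[]
t=12-13: P1@Q0 runs 1, rem=5, I/O yield, promote→Q0. Q0=[P2,P3,P1] Q1=[] Q2=[]
t=13-14: P2@Q0 runs 1, rem=5, I/O yield, promote→Q0. Q0=[P3,P1,P2] Q1=[] Q2=[]
t=14-16: P3@Q0 runs 2, rem=7, I/O yield, promote→Q0. Q0=[P1,P2,P3] Q1=[] Q2=[]
t=16-17: P1@Q0 runs 1, rem=4, I/O yield, promote→Q0. Q0=[P2,P3,P1] Q1=[] Q2=[]
t=17-18: P2@Q0 runs 1, rem=4, I/O yield, promote→Q0. Q0=[P3,P1,P2] Q1=[] Q2=[]
t=18-20: P3@Q0 runs 2, rem=5, I/O yield, promote→Q0. Q0=[P1,P2,P3] Q1=[] Q2=[]
t=20-21: P1@Q0 runs 1, rem=3, I/O yield, promote→Q0. Q0=[P2,P3,P1] Q1=[] Q2=[]
t=21-22: P2@Q0 runs 1, rem=3, I/O yield, promote→Q0. Q0=[P3,P1,P2] Q1=[] Q2=[]
t=22-24: P3@Q0 runs 2, rem=3, I/O yield, promote→Q0. Q0=[P1,P2,P3] Q1=[] Q2=[]
t=24-25: P1@Q0 runs 1, rem=2, I/O yield, promote→Q0. Q0=[P2,P3,P1] Q1=[] Q2=[]
t=25-26: P2@Q0 runs 1, rem=2, I/O yield, promote→Q0. Q0=[P3,P1,P2] Q1=[] Q2=[]
t=26-28: P3@Q0 runs 2, rem=1, I/O yield, promote→Q0. Q0=[P1,P2,P3] Q1=[] Q2=[]
t=28-29: P1@Q0 runs 1, rem=1, I/O yield, promote→Q0. Q0=[P2,P3,P1] Q1=[] Q2=[]
t=29-30: P2@Q0 runs 1, rem=1, I/O yield, promote→Q0. Q0=[P3,P1,P2] Q1=[] Q2=[]
t=30-31: P3@Q0 runs 1, rem=0, completes. Q0=[P1,P2] Q1=[] Q2=[]
t=31-32: P1@Q0 runs 1, rem=0, completes. Q0=[P2] Q1=[] Q2=[]
t=32-33: P2@Q0 runs 1, rem=0, completes. Q0=[] Q1=[] Q2=[]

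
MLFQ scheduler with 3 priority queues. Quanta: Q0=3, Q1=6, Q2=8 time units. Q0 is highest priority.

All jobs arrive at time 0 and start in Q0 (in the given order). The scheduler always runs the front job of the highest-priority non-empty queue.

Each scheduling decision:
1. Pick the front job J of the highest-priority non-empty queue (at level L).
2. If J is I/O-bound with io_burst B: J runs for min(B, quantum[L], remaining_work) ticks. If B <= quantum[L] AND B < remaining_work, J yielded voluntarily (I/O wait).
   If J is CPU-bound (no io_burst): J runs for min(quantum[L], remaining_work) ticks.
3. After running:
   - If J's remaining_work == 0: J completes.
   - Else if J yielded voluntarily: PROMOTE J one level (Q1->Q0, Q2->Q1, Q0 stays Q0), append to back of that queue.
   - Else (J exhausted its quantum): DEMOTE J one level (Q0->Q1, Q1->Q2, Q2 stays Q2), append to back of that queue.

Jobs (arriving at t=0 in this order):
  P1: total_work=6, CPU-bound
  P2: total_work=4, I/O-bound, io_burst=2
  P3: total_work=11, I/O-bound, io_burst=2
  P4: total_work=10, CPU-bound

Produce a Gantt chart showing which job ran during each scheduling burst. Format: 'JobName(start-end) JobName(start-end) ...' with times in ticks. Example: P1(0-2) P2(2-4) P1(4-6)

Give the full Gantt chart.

t=0-3: P1@Q0 runs 3, rem=3, quantum used, demote→Q1. Q0=[P2,P3,P4] Q1=[P1] Q2=[]
t=3-5: P2@Q0 runs 2, rem=2, I/O yield, promote→Q0. Q0=[P3,P4,P2] Q1=[P1] Q2=[]
t=5-7: P3@Q0 runs 2, rem=9, I/O yield, promote→Q0. Q0=[P4,P2,P3] Q1=[P1] Q2=[]
t=7-10: P4@Q0 runs 3, rem=7, quantum used, demote→Q1. Q0=[P2,P3] Q1=[P1,P4] Q2=[]
t=10-12: P2@Q0 runs 2, rem=0, completes. Q0=[P3] Q1=[P1,P4] Q2=[]
t=12-14: P3@Q0 runs 2, rem=7, I/O yield, promote→Q0. Q0=[P3] Q1=[P1,P4] Q2=[]
t=14-16: P3@Q0 runs 2, rem=5, I/O yield, promote→Q0. Q0=[P3] Q1=[P1,P4] Q2=[]
t=16-18: P3@Q0 runs 2, rem=3, I/O yield, promote→Q0. Q0=[P3] Q1=[P1,P4] Q2=[]
t=18-20: P3@Q0 runs 2, rem=1, I/O yield, promote→Q0. Q0=[P3] Q1=[P1,P4] Q2=[]
t=20-21: P3@Q0 runs 1, rem=0, completes. Q0=[] Q1=[P1,P4] Q2=[]
t=21-24: P1@Q1 runs 3, rem=0, completes. Q0=[] Q1=[P4] Q2=[]
t=24-30: P4@Q1 runs 6, rem=1, quantum used, demote→Q2. Q0=[] Q1=[] Q2=[P4]
t=30-31: P4@Q2 runs 1, rem=0, completes. Q0=[] Q1=[] Q2=[]

Answer: P1(0-3) P2(3-5) P3(5-7) P4(7-10) P2(10-12) P3(12-14) P3(14-16) P3(16-18) P3(18-20) P3(20-21) P1(21-24) P4(24-30) P4(30-31)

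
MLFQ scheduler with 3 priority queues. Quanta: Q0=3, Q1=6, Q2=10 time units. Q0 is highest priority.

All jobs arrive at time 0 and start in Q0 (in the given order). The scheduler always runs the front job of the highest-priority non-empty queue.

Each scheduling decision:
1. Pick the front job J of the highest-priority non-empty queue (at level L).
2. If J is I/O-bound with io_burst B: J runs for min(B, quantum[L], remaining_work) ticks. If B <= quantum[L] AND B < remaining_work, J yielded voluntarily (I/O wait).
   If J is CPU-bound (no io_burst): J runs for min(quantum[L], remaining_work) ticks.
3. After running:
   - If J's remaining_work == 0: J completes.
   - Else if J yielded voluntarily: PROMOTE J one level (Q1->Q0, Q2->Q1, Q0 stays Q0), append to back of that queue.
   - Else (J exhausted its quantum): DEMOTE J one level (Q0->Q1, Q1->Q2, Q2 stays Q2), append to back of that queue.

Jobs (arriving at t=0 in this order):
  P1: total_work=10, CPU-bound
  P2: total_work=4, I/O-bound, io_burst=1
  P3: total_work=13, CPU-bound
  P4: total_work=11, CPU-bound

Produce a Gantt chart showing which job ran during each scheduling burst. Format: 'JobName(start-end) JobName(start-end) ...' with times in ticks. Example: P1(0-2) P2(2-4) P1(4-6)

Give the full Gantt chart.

t=0-3: P1@Q0 runs 3, rem=7, quantum used, demote→Q1. Q0=[P2,P3,P4] Q1=[P1] Q2=[]
t=3-4: P2@Q0 runs 1, rem=3, I/O yield, promote→Q0. Q0=[P3,P4,P2] Q1=[P1] Q2=[]
t=4-7: P3@Q0 runs 3, rem=10, quantum used, demote→Q1. Q0=[P4,P2] Q1=[P1,P3] Q2=[]
t=7-10: P4@Q0 runs 3, rem=8, quantum used, demote→Q1. Q0=[P2] Q1=[P1,P3,P4] Q2=[]
t=10-11: P2@Q0 runs 1, rem=2, I/O yield, promote→Q0. Q0=[P2] Q1=[P1,P3,P4] Q2=[]
t=11-12: P2@Q0 runs 1, rem=1, I/O yield, promote→Q0. Q0=[P2] Q1=[P1,P3,P4] Q2=[]
t=12-13: P2@Q0 runs 1, rem=0, completes. Q0=[] Q1=[P1,P3,P4] Q2=[]
t=13-19: P1@Q1 runs 6, rem=1, quantum used, demote→Q2. Q0=[] Q1=[P3,P4] Q2=[P1]
t=19-25: P3@Q1 runs 6, rem=4, quantum used, demote→Q2. Q0=[] Q1=[P4] Q2=[P1,P3]
t=25-31: P4@Q1 runs 6, rem=2, quantum used, demote→Q2. Q0=[] Q1=[] Q2=[P1,P3,P4]
t=31-32: P1@Q2 runs 1, rem=0, completes. Q0=[] Q1=[] Q2=[P3,P4]
t=32-36: P3@Q2 runs 4, rem=0, completes. Q0=[] Q1=[] Q2=[P4]
t=36-38: P4@Q2 runs 2, rem=0, completes. Q0=[] Q1=[] Q2=[]

Answer: P1(0-3) P2(3-4) P3(4-7) P4(7-10) P2(10-11) P2(11-12) P2(12-13) P1(13-19) P3(19-25) P4(25-31) P1(31-32) P3(32-36) P4(36-38)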